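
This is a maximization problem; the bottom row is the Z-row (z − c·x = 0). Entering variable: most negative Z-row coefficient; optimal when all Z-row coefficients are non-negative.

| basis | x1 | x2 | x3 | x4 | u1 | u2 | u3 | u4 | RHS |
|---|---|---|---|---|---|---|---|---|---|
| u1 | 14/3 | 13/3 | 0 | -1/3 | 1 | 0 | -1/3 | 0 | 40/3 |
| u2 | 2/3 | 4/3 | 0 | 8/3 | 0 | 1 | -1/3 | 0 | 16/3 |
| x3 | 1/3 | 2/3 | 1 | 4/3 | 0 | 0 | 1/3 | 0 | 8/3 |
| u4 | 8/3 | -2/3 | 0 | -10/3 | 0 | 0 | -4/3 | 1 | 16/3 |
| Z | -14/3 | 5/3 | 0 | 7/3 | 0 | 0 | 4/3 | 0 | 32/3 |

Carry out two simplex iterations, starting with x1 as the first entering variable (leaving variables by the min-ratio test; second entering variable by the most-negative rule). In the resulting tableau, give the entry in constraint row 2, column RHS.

16/11

Ratio test on column x1 — row 1: (40/3)/(14/3) = 20/7; row 2: (16/3)/(2/3) = 8; row 3: (8/3)/(1/3) = 8; row 4: (16/3)/(8/3) = 2. Minimum is 2 at row 4 (u4 leaves); pivot element 8/3.
Divide row 4 by 8/3; eliminate column x1 from the other rows.
Second iteration: most negative Z-row entry is -7/2 in column x4, so x4 enters.
Ratio test on column x4 — row 1: 4/(11/2) = 8/11; row 2: 4/(7/2) = 8/7; row 3: 2/(7/4) = 8/7; row 4: entry -5/4 ≤ 0. Minimum is 8/11 at row 1 (u1 leaves); pivot element 11/2.
Divide row 1 by 11/2; eliminate column x4 from the other rows.
After both pivots, the entry at constraint row 2, column RHS is 16/11.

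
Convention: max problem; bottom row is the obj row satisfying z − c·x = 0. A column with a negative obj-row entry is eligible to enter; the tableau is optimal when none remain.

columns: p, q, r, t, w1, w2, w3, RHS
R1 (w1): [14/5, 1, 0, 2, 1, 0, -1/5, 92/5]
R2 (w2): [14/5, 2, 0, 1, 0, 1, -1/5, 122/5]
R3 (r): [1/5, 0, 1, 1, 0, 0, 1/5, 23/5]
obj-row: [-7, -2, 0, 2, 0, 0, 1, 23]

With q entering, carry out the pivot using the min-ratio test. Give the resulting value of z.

Ratio test on column q — row 1: (92/5)/1 = 92/5; row 2: (122/5)/2 = 61/5; row 3: entry 0 ≤ 0. Minimum is 61/5 at row 2 (w2 leaves); pivot element 2.
Pivot on row 2; the obj-row RHS becomes 23 − (-2)·(61/5) = 237/5.

237/5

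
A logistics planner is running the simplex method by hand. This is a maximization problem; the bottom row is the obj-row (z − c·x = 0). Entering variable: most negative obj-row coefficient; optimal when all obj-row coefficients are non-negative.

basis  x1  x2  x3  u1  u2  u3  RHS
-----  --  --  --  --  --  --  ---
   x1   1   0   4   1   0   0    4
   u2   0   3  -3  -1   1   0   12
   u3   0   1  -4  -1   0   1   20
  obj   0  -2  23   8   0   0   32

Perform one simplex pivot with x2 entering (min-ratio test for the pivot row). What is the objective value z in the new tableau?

Ratio test on column x2 — row 1: entry 0 ≤ 0; row 2: 12/3 = 4; row 3: 20/1 = 20. Minimum is 4 at row 2 (u2 leaves); pivot element 3.
Pivot on row 2; the obj-row RHS becomes 32 − (-2)·4 = 40.

40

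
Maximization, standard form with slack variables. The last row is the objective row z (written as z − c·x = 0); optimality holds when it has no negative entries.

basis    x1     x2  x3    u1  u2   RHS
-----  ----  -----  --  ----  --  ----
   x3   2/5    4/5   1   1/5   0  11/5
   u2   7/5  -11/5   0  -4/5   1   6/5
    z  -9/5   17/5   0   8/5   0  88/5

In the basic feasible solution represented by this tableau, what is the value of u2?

u2 is basic (row 2); its value is the RHS of that row, 6/5.

6/5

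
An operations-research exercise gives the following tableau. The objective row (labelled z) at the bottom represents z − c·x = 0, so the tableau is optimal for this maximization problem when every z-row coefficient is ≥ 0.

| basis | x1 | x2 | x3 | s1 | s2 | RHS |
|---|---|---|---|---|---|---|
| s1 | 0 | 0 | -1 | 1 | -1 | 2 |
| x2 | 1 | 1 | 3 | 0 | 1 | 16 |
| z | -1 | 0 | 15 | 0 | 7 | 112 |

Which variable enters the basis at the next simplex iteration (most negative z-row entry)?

x1

Negative z-row entries: x1: -1.
The most negative is -1 in column x1, so x1 enters.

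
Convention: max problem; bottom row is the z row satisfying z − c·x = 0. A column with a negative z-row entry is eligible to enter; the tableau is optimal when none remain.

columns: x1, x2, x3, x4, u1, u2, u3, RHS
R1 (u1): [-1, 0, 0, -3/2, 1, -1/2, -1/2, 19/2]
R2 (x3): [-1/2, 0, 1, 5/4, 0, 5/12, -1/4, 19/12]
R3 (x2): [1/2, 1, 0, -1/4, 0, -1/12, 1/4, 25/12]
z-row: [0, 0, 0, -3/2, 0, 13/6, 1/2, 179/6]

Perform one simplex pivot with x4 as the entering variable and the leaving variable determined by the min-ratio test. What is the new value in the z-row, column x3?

6/5

Ratio test on column x4 — row 1: entry -3/2 ≤ 0; row 2: (19/12)/(5/4) = 19/15; row 3: entry -1/4 ≤ 0. Minimum is 19/15 at row 2 (x3 leaves); pivot element 5/4.
Divide row 2 by 5/4; eliminate column x4 from the other rows.
z-row update in column x3: 0 − (-3/2)·(4/5) = 6/5.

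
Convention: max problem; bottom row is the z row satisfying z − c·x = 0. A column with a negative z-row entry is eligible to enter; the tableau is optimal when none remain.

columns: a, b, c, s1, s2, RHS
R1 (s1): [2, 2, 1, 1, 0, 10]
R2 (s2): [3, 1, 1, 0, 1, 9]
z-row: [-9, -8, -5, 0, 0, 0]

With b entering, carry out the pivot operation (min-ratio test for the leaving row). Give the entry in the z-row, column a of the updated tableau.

Ratio test on column b — row 1: 10/2 = 5; row 2: 9/1 = 9. Minimum is 5 at row 1 (s1 leaves); pivot element 2.
Divide row 1 by 2; eliminate column b from the other rows.
z-row update in column a: -9 − (-8)·1 = -1.

-1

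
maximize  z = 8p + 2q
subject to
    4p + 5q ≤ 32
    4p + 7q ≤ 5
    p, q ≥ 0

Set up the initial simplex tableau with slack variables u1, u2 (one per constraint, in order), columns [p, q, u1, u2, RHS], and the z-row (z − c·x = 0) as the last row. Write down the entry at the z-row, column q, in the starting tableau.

-2

The z-row carries the negated objective coefficients: the q entry is -2.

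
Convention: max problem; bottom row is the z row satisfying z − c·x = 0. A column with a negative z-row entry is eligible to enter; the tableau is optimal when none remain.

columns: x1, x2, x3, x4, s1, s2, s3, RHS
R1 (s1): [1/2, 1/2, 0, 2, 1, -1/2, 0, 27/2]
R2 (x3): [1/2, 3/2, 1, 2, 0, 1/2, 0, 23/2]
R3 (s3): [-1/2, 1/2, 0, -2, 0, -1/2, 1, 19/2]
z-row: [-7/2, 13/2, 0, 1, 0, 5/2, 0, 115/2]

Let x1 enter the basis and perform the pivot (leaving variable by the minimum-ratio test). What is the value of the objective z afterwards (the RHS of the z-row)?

138

Ratio test on column x1 — row 1: (27/2)/(1/2) = 27; row 2: (23/2)/(1/2) = 23; row 3: entry -1/2 ≤ 0. Minimum is 23 at row 2 (x3 leaves); pivot element 1/2.
Pivot on row 2; the z-row RHS becomes 115/2 − (-7/2)·23 = 138.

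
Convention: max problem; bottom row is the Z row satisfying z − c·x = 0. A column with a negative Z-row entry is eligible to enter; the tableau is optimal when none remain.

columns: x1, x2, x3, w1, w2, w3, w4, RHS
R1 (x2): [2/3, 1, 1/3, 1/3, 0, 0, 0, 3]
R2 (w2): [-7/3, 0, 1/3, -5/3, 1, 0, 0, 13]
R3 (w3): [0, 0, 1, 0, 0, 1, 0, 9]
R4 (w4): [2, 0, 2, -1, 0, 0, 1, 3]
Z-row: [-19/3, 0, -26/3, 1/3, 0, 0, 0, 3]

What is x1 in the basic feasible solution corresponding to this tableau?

0

x1 is not in the basis, so in the current basic feasible solution x1 = 0.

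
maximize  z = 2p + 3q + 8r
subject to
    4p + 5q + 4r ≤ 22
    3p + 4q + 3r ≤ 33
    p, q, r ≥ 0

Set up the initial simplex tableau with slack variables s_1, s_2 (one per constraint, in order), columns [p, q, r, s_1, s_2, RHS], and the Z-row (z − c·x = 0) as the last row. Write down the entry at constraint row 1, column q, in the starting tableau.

Constraint 1 has coefficient 5 on q.

5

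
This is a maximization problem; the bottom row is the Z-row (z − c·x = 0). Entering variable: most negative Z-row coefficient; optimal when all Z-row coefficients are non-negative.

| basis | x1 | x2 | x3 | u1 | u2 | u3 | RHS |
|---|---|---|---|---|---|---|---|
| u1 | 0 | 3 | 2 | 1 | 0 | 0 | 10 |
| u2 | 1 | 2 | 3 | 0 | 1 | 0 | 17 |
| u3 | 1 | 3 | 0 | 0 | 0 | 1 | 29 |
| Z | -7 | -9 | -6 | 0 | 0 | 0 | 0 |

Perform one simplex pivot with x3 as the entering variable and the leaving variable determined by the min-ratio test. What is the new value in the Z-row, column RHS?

30

Ratio test on column x3 — row 1: 10/2 = 5; row 2: 17/3 = 17/3; row 3: entry 0 ≤ 0. Minimum is 5 at row 1 (u1 leaves); pivot element 2.
Divide row 1 by 2; eliminate column x3 from the other rows.
Z-row update in column RHS: 0 − (-6)·5 = 30.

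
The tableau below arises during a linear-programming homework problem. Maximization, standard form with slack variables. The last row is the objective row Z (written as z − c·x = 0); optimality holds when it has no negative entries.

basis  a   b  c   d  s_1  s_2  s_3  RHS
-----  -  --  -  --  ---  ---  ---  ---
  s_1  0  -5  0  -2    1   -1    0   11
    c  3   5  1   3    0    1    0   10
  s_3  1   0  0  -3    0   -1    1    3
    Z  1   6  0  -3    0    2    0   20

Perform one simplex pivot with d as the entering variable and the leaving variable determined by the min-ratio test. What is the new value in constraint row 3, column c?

1

Ratio test on column d — row 1: entry -2 ≤ 0; row 2: 10/3 = 10/3; row 3: entry -3 ≤ 0. Minimum is 10/3 at row 2 (c leaves); pivot element 3.
Divide row 2 by 3; eliminate column d from the other rows.
Row 3 update in column c: 0 − (-3)·(1/3) = 1.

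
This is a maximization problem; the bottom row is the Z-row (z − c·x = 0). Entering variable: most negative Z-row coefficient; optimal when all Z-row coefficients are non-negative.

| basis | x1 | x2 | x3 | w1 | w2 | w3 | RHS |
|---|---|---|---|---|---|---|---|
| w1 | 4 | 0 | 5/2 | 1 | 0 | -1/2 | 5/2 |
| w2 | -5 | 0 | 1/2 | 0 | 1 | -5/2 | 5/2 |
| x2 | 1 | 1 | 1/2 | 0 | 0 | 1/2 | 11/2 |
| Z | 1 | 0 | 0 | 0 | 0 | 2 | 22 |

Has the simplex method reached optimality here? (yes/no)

Every Z-row coefficient is ≥ 0, so the tableau is optimal.

yes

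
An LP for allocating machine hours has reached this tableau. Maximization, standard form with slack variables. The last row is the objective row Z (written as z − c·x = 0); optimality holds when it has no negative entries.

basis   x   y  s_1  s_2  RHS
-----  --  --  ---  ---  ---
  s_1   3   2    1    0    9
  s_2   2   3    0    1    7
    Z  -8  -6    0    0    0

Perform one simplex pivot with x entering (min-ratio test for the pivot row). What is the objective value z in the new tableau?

Ratio test on column x — row 1: 9/3 = 3; row 2: 7/2 = 7/2. Minimum is 3 at row 1 (s_1 leaves); pivot element 3.
Pivot on row 1; the Z-row RHS becomes 0 − (-8)·3 = 24.

24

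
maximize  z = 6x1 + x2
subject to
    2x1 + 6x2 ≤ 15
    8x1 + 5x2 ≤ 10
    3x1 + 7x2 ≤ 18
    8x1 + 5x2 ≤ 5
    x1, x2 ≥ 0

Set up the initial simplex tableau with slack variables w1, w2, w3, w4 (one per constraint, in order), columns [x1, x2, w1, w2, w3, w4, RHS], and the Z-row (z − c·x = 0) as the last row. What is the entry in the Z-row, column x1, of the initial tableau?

-6

The Z-row carries the negated objective coefficients: the x1 entry is -6.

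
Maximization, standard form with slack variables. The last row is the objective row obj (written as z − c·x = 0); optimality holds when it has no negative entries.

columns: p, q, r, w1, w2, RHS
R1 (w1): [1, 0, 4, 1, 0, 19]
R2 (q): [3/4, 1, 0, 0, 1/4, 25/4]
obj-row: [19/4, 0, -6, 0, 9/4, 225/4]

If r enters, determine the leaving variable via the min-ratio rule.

Column r entries and ratios — w1: 19/4 = 19/4; q: 0 ≤ 0, skip.
Smallest ratio is 19/4 in the row of w1, so w1 leaves.

w1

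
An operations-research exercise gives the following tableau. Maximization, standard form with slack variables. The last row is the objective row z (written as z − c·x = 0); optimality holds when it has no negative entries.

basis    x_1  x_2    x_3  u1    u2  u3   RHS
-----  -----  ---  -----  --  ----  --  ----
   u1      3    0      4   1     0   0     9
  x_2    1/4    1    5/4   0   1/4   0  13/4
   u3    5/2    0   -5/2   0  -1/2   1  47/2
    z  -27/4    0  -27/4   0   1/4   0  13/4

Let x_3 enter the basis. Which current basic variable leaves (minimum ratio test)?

u1

Column x_3 entries and ratios — u1: 9/4 = 9/4; x_2: (13/4)/(5/4) = 13/5; u3: -5/2 ≤ 0, skip.
Smallest ratio is 9/4 in the row of u1, so u1 leaves.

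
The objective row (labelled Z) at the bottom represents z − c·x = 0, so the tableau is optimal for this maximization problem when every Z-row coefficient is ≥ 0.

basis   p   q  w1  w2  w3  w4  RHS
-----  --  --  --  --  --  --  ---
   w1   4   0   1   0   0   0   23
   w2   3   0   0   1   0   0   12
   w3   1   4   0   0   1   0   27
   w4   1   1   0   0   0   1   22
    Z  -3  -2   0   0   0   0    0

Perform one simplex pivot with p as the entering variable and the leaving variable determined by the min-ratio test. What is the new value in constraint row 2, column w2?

1/3

Ratio test on column p — row 1: 23/4 = 23/4; row 2: 12/3 = 4; row 3: 27/1 = 27; row 4: 22/1 = 22. Minimum is 4 at row 2 (w2 leaves); pivot element 3.
Divide row 2 by 3; eliminate column p from the other rows.
In the new row 2, the w2 entry is the old entry divided by the pivot: 1/3 = 1/3.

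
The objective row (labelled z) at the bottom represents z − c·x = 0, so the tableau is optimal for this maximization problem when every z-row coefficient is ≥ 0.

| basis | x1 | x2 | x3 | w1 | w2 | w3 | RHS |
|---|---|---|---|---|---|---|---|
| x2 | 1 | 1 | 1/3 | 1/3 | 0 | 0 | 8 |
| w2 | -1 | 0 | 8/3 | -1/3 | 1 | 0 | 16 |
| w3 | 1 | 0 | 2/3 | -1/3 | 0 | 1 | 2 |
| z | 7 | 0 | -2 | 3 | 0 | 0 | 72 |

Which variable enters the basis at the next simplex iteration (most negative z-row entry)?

x3

Negative z-row entries: x3: -2.
The most negative is -2 in column x3, so x3 enters.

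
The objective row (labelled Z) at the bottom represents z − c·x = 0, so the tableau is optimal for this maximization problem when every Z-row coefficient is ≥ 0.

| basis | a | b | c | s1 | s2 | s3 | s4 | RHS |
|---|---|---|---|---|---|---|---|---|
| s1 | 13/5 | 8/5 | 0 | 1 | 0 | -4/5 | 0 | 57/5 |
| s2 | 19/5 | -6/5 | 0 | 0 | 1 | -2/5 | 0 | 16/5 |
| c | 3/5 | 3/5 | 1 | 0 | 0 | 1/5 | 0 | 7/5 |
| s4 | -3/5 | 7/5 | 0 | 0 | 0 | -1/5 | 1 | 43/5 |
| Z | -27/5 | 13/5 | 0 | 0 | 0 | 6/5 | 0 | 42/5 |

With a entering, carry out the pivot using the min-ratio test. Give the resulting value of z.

246/19

Ratio test on column a — row 1: (57/5)/(13/5) = 57/13; row 2: (16/5)/(19/5) = 16/19; row 3: (7/5)/(3/5) = 7/3; row 4: entry -3/5 ≤ 0. Minimum is 16/19 at row 2 (s2 leaves); pivot element 19/5.
Pivot on row 2; the Z-row RHS becomes 42/5 − (-27/5)·(16/19) = 246/19.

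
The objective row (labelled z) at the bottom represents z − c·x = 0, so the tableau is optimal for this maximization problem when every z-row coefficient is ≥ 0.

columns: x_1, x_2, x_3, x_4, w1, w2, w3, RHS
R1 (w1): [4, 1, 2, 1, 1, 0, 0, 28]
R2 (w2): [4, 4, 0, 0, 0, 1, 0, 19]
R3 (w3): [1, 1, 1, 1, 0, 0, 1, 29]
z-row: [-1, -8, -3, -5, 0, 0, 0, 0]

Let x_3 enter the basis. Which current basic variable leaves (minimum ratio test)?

Column x_3 entries and ratios — w1: 28/2 = 14; w2: 0 ≤ 0, skip; w3: 29/1 = 29.
Smallest ratio is 14 in the row of w1, so w1 leaves.

w1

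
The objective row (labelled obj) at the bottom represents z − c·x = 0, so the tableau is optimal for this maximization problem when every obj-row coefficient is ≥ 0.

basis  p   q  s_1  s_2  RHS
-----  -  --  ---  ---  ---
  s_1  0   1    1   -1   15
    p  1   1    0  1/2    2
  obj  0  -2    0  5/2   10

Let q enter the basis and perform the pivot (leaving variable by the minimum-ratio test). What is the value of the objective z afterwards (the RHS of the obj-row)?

14

Ratio test on column q — row 1: 15/1 = 15; row 2: 2/1 = 2. Minimum is 2 at row 2 (p leaves); pivot element 1.
Pivot on row 2; the obj-row RHS becomes 10 − (-2)·2 = 14.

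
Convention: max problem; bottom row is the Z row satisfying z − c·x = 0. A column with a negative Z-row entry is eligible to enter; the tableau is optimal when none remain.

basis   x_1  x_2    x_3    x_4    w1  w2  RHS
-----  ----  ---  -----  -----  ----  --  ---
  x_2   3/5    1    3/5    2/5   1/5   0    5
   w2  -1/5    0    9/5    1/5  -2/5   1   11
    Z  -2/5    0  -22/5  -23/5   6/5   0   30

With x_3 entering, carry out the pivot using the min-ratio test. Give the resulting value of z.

512/9

Ratio test on column x_3 — row 1: 5/(3/5) = 25/3; row 2: 11/(9/5) = 55/9. Minimum is 55/9 at row 2 (w2 leaves); pivot element 9/5.
Pivot on row 2; the Z-row RHS becomes 30 − (-22/5)·(55/9) = 512/9.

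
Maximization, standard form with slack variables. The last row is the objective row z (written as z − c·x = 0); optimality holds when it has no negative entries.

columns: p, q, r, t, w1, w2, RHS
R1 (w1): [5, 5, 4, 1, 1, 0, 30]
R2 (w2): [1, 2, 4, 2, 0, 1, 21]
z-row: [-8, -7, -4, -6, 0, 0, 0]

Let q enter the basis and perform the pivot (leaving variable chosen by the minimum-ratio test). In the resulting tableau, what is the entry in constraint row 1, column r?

4/5

Ratio test on column q — row 1: 30/5 = 6; row 2: 21/2 = 21/2. Minimum is 6 at row 1 (w1 leaves); pivot element 5.
Divide row 1 by 5; eliminate column q from the other rows.
In the new row 1, the r entry is the old entry divided by the pivot: 4/5 = 4/5.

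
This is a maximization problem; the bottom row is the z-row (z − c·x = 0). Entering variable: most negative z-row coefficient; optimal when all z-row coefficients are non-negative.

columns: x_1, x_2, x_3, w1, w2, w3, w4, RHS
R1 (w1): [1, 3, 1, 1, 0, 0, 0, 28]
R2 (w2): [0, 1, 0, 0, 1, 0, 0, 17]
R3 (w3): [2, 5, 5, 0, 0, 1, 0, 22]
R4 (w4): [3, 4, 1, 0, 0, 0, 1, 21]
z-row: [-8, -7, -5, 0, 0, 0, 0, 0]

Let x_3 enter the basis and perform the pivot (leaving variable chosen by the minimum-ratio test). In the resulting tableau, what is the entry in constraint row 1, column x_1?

3/5

Ratio test on column x_3 — row 1: 28/1 = 28; row 2: entry 0 ≤ 0; row 3: 22/5 = 22/5; row 4: 21/1 = 21. Minimum is 22/5 at row 3 (w3 leaves); pivot element 5.
Divide row 3 by 5; eliminate column x_3 from the other rows.
Row 1 update in column x_1: 1 − 1·(2/5) = 3/5.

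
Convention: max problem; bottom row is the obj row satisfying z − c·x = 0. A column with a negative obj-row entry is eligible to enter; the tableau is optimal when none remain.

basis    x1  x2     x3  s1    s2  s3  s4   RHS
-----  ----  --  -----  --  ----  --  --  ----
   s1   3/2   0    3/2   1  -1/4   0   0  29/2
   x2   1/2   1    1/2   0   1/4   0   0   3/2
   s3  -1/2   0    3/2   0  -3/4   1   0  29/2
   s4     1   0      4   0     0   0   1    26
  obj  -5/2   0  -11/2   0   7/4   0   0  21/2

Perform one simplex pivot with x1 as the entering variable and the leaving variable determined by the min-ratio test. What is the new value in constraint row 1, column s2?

-1

Ratio test on column x1 — row 1: (29/2)/(3/2) = 29/3; row 2: (3/2)/(1/2) = 3; row 3: entry -1/2 ≤ 0; row 4: 26/1 = 26. Minimum is 3 at row 2 (x2 leaves); pivot element 1/2.
Divide row 2 by 1/2; eliminate column x1 from the other rows.
Row 1 update in column s2: -1/4 − (3/2)·(1/2) = -1.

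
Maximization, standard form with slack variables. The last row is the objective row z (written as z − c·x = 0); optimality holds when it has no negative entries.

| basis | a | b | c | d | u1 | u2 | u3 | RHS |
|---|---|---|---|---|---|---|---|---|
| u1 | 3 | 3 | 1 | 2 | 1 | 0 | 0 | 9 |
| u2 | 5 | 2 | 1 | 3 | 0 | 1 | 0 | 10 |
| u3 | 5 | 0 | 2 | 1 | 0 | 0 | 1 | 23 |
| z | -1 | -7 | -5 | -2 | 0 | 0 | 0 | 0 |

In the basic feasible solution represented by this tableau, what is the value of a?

a is not in the basis, so in the current basic feasible solution a = 0.

0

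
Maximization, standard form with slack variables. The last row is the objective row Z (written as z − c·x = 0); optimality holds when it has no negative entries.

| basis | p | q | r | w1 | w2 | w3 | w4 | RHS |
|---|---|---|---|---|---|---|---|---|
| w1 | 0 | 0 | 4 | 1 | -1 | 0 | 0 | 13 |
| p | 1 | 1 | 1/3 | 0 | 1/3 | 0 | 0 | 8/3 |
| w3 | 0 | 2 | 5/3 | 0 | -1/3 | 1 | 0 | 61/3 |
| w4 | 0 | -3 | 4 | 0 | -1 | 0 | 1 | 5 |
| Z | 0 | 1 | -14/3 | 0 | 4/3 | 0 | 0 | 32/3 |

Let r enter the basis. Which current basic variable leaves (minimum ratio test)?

Column r entries and ratios — w1: 13/4 = 13/4; p: (8/3)/(1/3) = 8; w3: (61/3)/(5/3) = 61/5; w4: 5/4 = 5/4.
Smallest ratio is 5/4 in the row of w4, so w4 leaves.

w4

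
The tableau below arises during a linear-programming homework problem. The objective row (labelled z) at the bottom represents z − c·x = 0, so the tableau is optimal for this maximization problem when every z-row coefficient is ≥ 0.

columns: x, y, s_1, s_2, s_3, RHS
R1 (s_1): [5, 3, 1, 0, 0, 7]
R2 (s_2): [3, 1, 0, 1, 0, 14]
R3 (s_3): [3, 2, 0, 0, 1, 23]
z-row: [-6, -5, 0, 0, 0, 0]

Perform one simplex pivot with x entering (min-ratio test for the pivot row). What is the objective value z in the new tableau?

Ratio test on column x — row 1: 7/5 = 7/5; row 2: 14/3 = 14/3; row 3: 23/3 = 23/3. Minimum is 7/5 at row 1 (s_1 leaves); pivot element 5.
Pivot on row 1; the z-row RHS becomes 0 − (-6)·(7/5) = 42/5.

42/5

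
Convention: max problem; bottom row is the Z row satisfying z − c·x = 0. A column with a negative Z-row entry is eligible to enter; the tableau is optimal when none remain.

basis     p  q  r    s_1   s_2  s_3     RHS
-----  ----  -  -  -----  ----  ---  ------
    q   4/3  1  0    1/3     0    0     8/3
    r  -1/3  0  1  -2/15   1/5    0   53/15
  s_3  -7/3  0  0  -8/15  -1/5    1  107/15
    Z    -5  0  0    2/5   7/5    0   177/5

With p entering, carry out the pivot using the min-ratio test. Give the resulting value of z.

227/5

Ratio test on column p — row 1: (8/3)/(4/3) = 2; row 2: entry -1/3 ≤ 0; row 3: entry -7/3 ≤ 0. Minimum is 2 at row 1 (q leaves); pivot element 4/3.
Pivot on row 1; the Z-row RHS becomes 177/5 − (-5)·2 = 227/5.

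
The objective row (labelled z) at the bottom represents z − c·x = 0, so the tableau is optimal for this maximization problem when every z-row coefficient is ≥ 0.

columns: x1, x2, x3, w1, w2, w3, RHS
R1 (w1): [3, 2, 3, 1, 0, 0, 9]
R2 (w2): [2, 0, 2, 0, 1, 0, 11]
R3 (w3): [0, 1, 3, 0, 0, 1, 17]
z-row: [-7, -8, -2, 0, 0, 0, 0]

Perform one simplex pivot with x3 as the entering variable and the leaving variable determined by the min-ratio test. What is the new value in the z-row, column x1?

Ratio test on column x3 — row 1: 9/3 = 3; row 2: 11/2 = 11/2; row 3: 17/3 = 17/3. Minimum is 3 at row 1 (w1 leaves); pivot element 3.
Divide row 1 by 3; eliminate column x3 from the other rows.
z-row update in column x1: -7 − (-2)·1 = -5.

-5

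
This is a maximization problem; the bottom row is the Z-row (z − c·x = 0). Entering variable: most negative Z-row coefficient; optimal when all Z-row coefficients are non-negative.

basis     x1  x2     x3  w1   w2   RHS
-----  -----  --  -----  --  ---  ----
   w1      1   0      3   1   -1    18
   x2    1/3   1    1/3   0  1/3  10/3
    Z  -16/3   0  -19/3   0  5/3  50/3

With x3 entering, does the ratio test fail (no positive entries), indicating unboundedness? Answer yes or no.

no

Column x3 has positive entries in row(s) 1, 2, so the ratio test bounds it — not unbounded.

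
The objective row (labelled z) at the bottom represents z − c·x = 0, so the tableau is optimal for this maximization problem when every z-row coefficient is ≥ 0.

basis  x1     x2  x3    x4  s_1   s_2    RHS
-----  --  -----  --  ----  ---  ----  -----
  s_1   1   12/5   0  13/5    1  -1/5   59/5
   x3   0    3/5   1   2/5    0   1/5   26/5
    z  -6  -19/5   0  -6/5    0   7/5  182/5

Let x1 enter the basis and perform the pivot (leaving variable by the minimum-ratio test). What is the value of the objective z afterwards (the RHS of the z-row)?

Ratio test on column x1 — row 1: (59/5)/1 = 59/5; row 2: entry 0 ≤ 0. Minimum is 59/5 at row 1 (s_1 leaves); pivot element 1.
Pivot on row 1; the z-row RHS becomes 182/5 − (-6)·(59/5) = 536/5.

536/5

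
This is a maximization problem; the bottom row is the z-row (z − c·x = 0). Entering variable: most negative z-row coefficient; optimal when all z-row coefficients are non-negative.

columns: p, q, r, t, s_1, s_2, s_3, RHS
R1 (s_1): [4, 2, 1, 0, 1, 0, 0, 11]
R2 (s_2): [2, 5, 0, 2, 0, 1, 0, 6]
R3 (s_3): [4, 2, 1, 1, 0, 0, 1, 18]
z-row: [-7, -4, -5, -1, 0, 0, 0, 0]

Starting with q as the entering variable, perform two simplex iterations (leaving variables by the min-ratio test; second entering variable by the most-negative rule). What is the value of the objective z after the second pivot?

Ratio test on column q — row 1: 11/2 = 11/2; row 2: 6/5 = 6/5; row 3: 18/2 = 9. Minimum is 6/5 at row 2 (s_2 leaves); pivot element 5.
Pivot on row 2; the z-row RHS becomes 0 − (-4)·(6/5) = 24/5.
Next entering variable (most negative z-row entry -27/5): p.
Ratio test on column p — row 1: (43/5)/(16/5) = 43/16; row 2: (6/5)/(2/5) = 3; row 3: (78/5)/(16/5) = 39/8. Minimum is 43/16 at row 1 (s_1 leaves); pivot element 16/5.
After the second pivot the z-row RHS is 24/5 − (-27/5)·(43/16) = 309/16.

309/16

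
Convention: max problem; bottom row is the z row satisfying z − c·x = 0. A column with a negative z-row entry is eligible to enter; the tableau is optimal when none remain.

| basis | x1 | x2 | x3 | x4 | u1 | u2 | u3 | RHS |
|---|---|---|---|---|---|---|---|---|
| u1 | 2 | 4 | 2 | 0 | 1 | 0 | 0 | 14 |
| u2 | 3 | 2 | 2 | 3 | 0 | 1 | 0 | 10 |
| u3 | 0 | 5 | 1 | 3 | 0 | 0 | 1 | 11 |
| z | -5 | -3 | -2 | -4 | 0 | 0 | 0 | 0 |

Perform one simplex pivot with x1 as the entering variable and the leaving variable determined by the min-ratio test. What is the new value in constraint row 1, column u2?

-2/3

Ratio test on column x1 — row 1: 14/2 = 7; row 2: 10/3 = 10/3; row 3: entry 0 ≤ 0. Minimum is 10/3 at row 2 (u2 leaves); pivot element 3.
Divide row 2 by 3; eliminate column x1 from the other rows.
Row 1 update in column u2: 0 − 2·(1/3) = -2/3.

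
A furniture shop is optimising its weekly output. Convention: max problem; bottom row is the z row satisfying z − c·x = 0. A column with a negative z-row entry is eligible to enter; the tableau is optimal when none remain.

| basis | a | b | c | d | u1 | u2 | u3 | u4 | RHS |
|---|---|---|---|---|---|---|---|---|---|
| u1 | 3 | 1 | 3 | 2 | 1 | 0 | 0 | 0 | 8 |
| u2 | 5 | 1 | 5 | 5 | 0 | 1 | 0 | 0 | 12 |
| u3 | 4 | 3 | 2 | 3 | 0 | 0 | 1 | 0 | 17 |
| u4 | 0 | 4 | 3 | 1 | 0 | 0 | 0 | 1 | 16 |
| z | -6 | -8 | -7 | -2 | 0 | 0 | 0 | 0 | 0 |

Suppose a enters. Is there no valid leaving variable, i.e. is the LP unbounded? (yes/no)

no

Column a has positive entries in row(s) 1, 2, 3, so the ratio test bounds it — not unbounded.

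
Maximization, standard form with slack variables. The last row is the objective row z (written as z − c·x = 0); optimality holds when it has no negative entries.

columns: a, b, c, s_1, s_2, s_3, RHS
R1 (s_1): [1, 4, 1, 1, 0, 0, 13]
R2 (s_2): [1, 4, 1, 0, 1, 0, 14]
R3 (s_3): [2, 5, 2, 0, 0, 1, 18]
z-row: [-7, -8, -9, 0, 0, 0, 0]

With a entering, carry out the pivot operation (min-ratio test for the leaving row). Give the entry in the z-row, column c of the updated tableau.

Ratio test on column a — row 1: 13/1 = 13; row 2: 14/1 = 14; row 3: 18/2 = 9. Minimum is 9 at row 3 (s_3 leaves); pivot element 2.
Divide row 3 by 2; eliminate column a from the other rows.
z-row update in column c: -9 − (-7)·1 = -2.

-2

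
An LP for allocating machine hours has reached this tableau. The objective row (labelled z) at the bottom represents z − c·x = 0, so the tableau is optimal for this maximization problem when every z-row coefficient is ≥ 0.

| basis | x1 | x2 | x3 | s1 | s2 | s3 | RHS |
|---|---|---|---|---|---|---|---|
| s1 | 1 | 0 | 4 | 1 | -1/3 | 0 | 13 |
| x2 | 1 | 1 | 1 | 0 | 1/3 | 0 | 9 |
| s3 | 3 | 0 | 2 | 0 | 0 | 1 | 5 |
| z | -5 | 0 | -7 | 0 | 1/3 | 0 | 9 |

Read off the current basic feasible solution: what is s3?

5

s3 is basic (row 3); its value is the RHS of that row, 5.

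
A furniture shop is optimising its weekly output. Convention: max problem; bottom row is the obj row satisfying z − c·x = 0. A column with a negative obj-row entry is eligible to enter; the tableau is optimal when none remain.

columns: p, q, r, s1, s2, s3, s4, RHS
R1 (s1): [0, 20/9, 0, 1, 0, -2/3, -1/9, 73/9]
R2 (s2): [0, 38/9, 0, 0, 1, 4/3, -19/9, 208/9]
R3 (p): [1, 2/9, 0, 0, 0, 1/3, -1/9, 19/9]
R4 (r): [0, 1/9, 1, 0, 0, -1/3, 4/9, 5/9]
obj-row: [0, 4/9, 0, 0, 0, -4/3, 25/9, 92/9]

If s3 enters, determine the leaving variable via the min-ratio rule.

p

Column s3 entries and ratios — s1: -2/3 ≤ 0, skip; s2: (208/9)/(4/3) = 52/3; p: (19/9)/(1/3) = 19/3; r: -1/3 ≤ 0, skip.
Smallest ratio is 19/3 in the row of p, so p leaves.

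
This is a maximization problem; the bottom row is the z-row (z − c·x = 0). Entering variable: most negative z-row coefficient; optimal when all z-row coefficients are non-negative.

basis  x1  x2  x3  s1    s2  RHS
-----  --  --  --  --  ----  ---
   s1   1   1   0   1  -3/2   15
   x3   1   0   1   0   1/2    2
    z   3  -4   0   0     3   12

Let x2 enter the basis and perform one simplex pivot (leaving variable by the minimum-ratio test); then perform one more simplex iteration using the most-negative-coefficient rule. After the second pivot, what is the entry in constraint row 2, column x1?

2

Ratio test on column x2 — row 1: 15/1 = 15; row 2: entry 0 ≤ 0. Minimum is 15 at row 1 (s1 leaves); pivot element 1.
Divide row 1 by 1; eliminate column x2 from the other rows.
Second iteration: most negative z-row entry is -3 in column s2, so s2 enters.
Ratio test on column s2 — row 1: entry -3/2 ≤ 0; row 2: 2/(1/2) = 4. Minimum is 4 at row 2 (x3 leaves); pivot element 1/2.
Divide row 2 by 1/2; eliminate column s2 from the other rows.
After both pivots, the entry at constraint row 2, column x1 is 2.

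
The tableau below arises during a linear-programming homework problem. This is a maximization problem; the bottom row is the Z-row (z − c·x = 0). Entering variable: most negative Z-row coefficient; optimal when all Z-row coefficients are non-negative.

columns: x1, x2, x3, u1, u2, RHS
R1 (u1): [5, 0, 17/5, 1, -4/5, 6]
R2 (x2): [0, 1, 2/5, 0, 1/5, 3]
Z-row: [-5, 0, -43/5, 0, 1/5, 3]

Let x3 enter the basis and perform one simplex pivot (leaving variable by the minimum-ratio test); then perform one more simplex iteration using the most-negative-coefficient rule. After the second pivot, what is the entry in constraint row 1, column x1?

Ratio test on column x3 — row 1: 6/(17/5) = 30/17; row 2: 3/(2/5) = 15/2. Minimum is 30/17 at row 1 (u1 leaves); pivot element 17/5.
Divide row 1 by 17/5; eliminate column x3 from the other rows.
Second iteration: most negative Z-row entry is -31/17 in column u2, so u2 enters.
Ratio test on column u2 — row 1: entry -4/17 ≤ 0; row 2: (39/17)/(5/17) = 39/5. Minimum is 39/5 at row 2 (x2 leaves); pivot element 5/17.
Divide row 2 by 5/17; eliminate column u2 from the other rows.
After both pivots, the entry at constraint row 1, column x1 is 1.

1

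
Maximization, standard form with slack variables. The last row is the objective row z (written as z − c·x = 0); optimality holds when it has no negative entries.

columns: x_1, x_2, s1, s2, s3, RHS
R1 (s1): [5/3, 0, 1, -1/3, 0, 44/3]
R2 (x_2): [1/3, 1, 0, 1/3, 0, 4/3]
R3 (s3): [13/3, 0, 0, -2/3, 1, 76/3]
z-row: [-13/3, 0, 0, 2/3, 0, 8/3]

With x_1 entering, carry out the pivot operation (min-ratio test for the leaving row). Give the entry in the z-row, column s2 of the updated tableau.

Ratio test on column x_1 — row 1: (44/3)/(5/3) = 44/5; row 2: (4/3)/(1/3) = 4; row 3: (76/3)/(13/3) = 76/13. Minimum is 4 at row 2 (x_2 leaves); pivot element 1/3.
Divide row 2 by 1/3; eliminate column x_1 from the other rows.
z-row update in column s2: 2/3 − (-13/3)·1 = 5.

5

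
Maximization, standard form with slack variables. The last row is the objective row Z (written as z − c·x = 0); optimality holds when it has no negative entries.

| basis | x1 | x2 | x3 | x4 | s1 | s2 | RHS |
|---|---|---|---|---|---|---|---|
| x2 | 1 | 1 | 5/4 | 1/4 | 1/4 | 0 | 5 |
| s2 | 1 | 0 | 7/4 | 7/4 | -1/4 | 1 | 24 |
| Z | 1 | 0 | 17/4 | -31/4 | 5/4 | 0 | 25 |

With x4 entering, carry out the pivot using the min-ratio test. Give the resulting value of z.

919/7

Ratio test on column x4 — row 1: 5/(1/4) = 20; row 2: 24/(7/4) = 96/7. Minimum is 96/7 at row 2 (s2 leaves); pivot element 7/4.
Pivot on row 2; the Z-row RHS becomes 25 − (-31/4)·(96/7) = 919/7.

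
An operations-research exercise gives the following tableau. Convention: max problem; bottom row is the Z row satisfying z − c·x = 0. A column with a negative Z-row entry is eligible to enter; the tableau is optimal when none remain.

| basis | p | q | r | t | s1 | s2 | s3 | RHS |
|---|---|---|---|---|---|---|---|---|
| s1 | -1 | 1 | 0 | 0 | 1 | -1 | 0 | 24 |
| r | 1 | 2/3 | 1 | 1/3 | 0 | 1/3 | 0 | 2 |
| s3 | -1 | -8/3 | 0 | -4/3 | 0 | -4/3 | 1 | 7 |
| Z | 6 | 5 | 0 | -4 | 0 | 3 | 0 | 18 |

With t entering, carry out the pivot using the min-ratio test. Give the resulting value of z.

Ratio test on column t — row 1: entry 0 ≤ 0; row 2: 2/(1/3) = 6; row 3: entry -4/3 ≤ 0. Minimum is 6 at row 2 (r leaves); pivot element 1/3.
Pivot on row 2; the Z-row RHS becomes 18 − (-4)·6 = 42.

42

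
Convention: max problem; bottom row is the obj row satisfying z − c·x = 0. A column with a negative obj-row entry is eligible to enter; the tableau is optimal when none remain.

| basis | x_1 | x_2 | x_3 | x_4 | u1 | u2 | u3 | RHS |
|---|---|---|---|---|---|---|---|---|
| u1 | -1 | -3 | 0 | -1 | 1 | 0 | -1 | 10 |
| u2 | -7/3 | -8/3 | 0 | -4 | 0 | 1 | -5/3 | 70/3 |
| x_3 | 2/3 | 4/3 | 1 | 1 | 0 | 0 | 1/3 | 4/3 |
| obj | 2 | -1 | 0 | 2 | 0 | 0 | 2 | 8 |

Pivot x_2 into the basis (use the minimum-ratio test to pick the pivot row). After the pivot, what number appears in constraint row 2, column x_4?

Ratio test on column x_2 — row 1: entry -3 ≤ 0; row 2: entry -8/3 ≤ 0; row 3: (4/3)/(4/3) = 1. Minimum is 1 at row 3 (x_3 leaves); pivot element 4/3.
Divide row 3 by 4/3; eliminate column x_2 from the other rows.
Row 2 update in column x_4: -4 − (-8/3)·(3/4) = -2.

-2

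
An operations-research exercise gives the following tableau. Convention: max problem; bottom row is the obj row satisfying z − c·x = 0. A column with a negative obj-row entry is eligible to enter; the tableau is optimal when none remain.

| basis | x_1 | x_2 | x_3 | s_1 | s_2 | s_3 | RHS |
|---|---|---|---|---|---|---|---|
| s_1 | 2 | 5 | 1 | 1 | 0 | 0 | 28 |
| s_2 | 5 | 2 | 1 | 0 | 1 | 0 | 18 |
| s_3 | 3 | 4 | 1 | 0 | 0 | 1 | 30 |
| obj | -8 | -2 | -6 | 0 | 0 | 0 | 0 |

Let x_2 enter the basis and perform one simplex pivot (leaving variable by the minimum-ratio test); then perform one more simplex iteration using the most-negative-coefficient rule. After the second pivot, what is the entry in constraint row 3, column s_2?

Ratio test on column x_2 — row 1: 28/5 = 28/5; row 2: 18/2 = 9; row 3: 30/4 = 15/2. Minimum is 28/5 at row 1 (s_1 leaves); pivot element 5.
Divide row 1 by 5; eliminate column x_2 from the other rows.
Second iteration: most negative obj-row entry is -36/5 in column x_1, so x_1 enters.
Ratio test on column x_1 — row 1: (28/5)/(2/5) = 14; row 2: (34/5)/(21/5) = 34/21; row 3: (38/5)/(7/5) = 38/7. Minimum is 34/21 at row 2 (s_2 leaves); pivot element 21/5.
Divide row 2 by 21/5; eliminate column x_1 from the other rows.
After both pivots, the entry at constraint row 3, column s_2 is -1/3.

-1/3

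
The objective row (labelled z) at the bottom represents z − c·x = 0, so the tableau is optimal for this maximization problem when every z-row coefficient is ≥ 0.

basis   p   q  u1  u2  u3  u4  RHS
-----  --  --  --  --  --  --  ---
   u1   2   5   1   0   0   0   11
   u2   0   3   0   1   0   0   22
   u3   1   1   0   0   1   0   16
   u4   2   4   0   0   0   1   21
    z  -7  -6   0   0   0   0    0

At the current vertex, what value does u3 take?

16

u3 is basic (row 3); its value is the RHS of that row, 16.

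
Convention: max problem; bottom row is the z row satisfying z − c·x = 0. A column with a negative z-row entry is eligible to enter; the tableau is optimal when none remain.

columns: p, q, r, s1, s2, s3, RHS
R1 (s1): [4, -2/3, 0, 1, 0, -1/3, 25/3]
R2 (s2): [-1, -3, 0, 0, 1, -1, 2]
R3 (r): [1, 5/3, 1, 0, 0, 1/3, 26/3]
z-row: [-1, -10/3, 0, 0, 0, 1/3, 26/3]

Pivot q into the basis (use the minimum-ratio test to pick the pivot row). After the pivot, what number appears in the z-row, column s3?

Ratio test on column q — row 1: entry -2/3 ≤ 0; row 2: entry -3 ≤ 0; row 3: (26/3)/(5/3) = 26/5. Minimum is 26/5 at row 3 (r leaves); pivot element 5/3.
Divide row 3 by 5/3; eliminate column q from the other rows.
z-row update in column s3: 1/3 − (-10/3)·(1/5) = 1.

1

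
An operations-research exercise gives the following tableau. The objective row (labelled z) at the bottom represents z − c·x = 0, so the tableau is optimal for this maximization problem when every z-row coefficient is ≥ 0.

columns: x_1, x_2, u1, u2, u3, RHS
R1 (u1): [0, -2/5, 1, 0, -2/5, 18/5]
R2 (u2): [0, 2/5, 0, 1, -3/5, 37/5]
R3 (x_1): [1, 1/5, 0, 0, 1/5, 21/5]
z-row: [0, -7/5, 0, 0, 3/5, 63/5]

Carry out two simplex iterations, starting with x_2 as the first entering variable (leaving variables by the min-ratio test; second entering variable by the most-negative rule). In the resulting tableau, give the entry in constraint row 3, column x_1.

2

Ratio test on column x_2 — row 1: entry -2/5 ≤ 0; row 2: (37/5)/(2/5) = 37/2; row 3: (21/5)/(1/5) = 21. Minimum is 37/2 at row 2 (u2 leaves); pivot element 2/5.
Divide row 2 by 2/5; eliminate column x_2 from the other rows.
Second iteration: most negative z-row entry is -3/2 in column u3, so u3 enters.
Ratio test on column u3 — row 1: entry -1 ≤ 0; row 2: entry -3/2 ≤ 0; row 3: (1/2)/(1/2) = 1. Minimum is 1 at row 3 (x_1 leaves); pivot element 1/2.
Divide row 3 by 1/2; eliminate column u3 from the other rows.
After both pivots, the entry at constraint row 3, column x_1 is 2.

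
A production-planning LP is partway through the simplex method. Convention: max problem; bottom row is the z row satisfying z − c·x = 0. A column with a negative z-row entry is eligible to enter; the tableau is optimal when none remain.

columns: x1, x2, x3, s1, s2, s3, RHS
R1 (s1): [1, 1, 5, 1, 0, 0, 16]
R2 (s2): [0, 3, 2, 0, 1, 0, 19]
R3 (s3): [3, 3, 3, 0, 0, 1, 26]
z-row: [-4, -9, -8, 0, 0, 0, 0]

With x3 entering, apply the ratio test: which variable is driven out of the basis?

Column x3 entries and ratios — s1: 16/5 = 16/5; s2: 19/2 = 19/2; s3: 26/3 = 26/3.
Smallest ratio is 16/5 in the row of s1, so s1 leaves.

s1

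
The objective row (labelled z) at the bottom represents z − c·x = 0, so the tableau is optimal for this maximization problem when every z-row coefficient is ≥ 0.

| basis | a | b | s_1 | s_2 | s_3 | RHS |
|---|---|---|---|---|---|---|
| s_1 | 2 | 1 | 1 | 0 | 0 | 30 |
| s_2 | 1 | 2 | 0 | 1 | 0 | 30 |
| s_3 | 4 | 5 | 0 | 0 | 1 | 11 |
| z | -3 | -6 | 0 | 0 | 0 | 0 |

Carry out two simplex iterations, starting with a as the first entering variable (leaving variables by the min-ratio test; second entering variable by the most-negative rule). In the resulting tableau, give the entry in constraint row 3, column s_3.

Ratio test on column a — row 1: 30/2 = 15; row 2: 30/1 = 30; row 3: 11/4 = 11/4. Minimum is 11/4 at row 3 (s_3 leaves); pivot element 4.
Divide row 3 by 4; eliminate column a from the other rows.
Second iteration: most negative z-row entry is -9/4 in column b, so b enters.
Ratio test on column b — row 1: entry -3/2 ≤ 0; row 2: (109/4)/(3/4) = 109/3; row 3: (11/4)/(5/4) = 11/5. Minimum is 11/5 at row 3 (a leaves); pivot element 5/4.
Divide row 3 by 5/4; eliminate column b from the other rows.
After both pivots, the entry at constraint row 3, column s_3 is 1/5.

1/5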